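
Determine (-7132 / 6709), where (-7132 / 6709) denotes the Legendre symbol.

(-7132 / 6709)
  = (6286 / 6709)    [-7132 ≡ 6286 mod 6709]
  = -(3143 / 6709)    [6709 ≡ 5 mod 8 ⇒ (2 / 6709) = -1]
  = -(6709 / 3143)    [QR: 6709 ≡ 1 mod 4, sign kept]
  = -(423 / 3143)    [6709 ≡ 423 mod 3143]
  = (3143 / 423)    [QR: both ≡ 3 mod 4, sign flips]
  = (182 / 423)    [3143 ≡ 182 mod 423]
  = (91 / 423)    [423 ≡ 7 mod 8 ⇒ (2 / 423) = +1]
  = -(423 / 91)    [QR: both ≡ 3 mod 4, sign flips]
  = -(59 / 91)    [423 ≡ 59 mod 91]
  = (91 / 59)    [QR: both ≡ 3 mod 4, sign flips]
  = (32 / 59)    [91 ≡ 32 mod 59]
  = -(1 / 59)    [59 ≡ 3 mod 8 ⇒ (2 / 59)^5 = -1]
  = -1    [(1 / 59) = 1]

-1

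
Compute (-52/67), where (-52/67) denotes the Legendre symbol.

(-52/67)
  = (15/67)    [-52 ≡ 15 mod 67]
  = -(67/15)    [QR: both ≡ 3 mod 4, sign flips]
  = -(7/15)    [67 ≡ 7 mod 15]
  = (15/7)    [QR: both ≡ 3 mod 4, sign flips]
  = (1/7)    [15 ≡ 1 mod 7]
  = 1    [(1/7) = 1]

1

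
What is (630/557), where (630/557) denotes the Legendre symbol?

1

(630/557)
  = (73/557)    [630 ≡ 73 mod 557]
  = (557/73)    [QR: 73 ≡ 1 mod 4, sign kept]
  = (46/73)    [557 ≡ 46 mod 73]
  = (23/73)    [73 ≡ 1 mod 8 ⇒ (2/73) = +1]
  = (73/23)    [QR: 73 ≡ 1 mod 4, sign kept]
  = (4/23)    [73 ≡ 4 mod 23]
  = (1/23)    [23 ≡ 7 mod 8 ⇒ (2/23)^2 = +1]
  = 1    [(1/23) = 1]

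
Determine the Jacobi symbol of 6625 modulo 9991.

-1

6625 ≡ 1 (mod 4), so quadratic reciprocity gives (6625 / 9991) = (9991 / 6625). Reduce: 9991 ≡ 3366 (mod 6625). Now have (3366 / 6625).
Factor out 2: 3366 = 2·1683. Since 6625 ≡ 1 (mod 8), (2 / 6625) = +1. Now have (1683 / 6625).
6625 ≡ 1 (mod 4), so quadratic reciprocity gives (1683 / 6625) = (6625 / 1683). Reduce: 6625 ≡ 1576 (mod 1683). Now have (1576 / 1683).
Factor out 2: 1576 = 2^3·197. Since 1683 ≡ 3 (mod 8), (2 / 1683) = -1, and (2 / 1683)^3 = -1. Now have -(197 / 1683).
197 ≡ 1 (mod 4), so quadratic reciprocity gives (197 / 1683) = (1683 / 197). Reduce: 1683 ≡ 107 (mod 197). Now have -(107 / 197).
197 ≡ 1 (mod 4), so quadratic reciprocity gives (107 / 197) = (197 / 107). Reduce: 197 ≡ 90 (mod 107). Now have -(90 / 107).
Factor out 2: 90 = 2·45. Since 107 ≡ 3 (mod 8), (2 / 107) = -1. Now have (45 / 107).
45 ≡ 1 (mod 4), so quadratic reciprocity gives (45 / 107) = (107 / 45). Reduce: 107 ≡ 17 (mod 45). Now have (17 / 45).
17 ≡ 1 (mod 4), so quadratic reciprocity gives (17 / 45) = (45 / 17). Reduce: 45 ≡ 11 (mod 17). Now have (11 / 17).
17 ≡ 1 (mod 4), so quadratic reciprocity gives (11 / 17) = (17 / 11). Reduce: 17 ≡ 6 (mod 11). Now have (6 / 11).
Factor out 2: 6 = 2·3. Since 11 ≡ 3 (mod 8), (2 / 11) = -1. Now have -(3 / 11).
Both 3 ≡ 3 and 11 ≡ 3 (mod 4), so reciprocity gives (3 / 11) = -(11 / 3). Reduce: 11 ≡ 2 (mod 3). Now have (2 / 3).
Factor out 2: 2 = 2. Since 3 ≡ 3 (mod 8), (2 / 3) = -1. Now have -(1 / 3).
(1 / 3) = 1. Collecting the sign factors: -1.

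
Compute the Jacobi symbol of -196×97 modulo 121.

1

By multiplicativity, (-196·97/121) = (-196/121)·(97/121).
First factor (-196/121):
Reduce the numerator: -196 ≡ 46 (mod 121), so (-196/121) = (46/121).
Factor out 2: 46 = 2·23. Since 121 ≡ 1 (mod 8), (2/121) = +1. Now have (23/121).
121 ≡ 1 (mod 4), so quadratic reciprocity gives (23/121) = (121/23). Reduce: 121 ≡ 6 (mod 23). Now have (6/23).
Factor out 2: 6 = 2·3. Since 23 ≡ 7 (mod 8), (2/23) = +1. Now have (3/23).
Both 3 ≡ 3 and 23 ≡ 3 (mod 4), so reciprocity gives (3/23) = -(23/3). Reduce: 23 ≡ 2 (mod 3). Now have -(2/3).
Factor out 2: 2 = 2. Since 3 ≡ 3 (mod 8), (2/3) = -1. Now have (1/3).
(1/3) = 1. Collecting the sign factors: 1.
Second factor (97/121):
97 ≡ 1 (mod 4), so quadratic reciprocity gives (97/121) = (121/97). Reduce: 121 ≡ 24 (mod 97). Now have (24/97).
Factor out 2: 24 = 2^3·3. Since 97 ≡ 1 (mod 8), (2/97) = +1, and (2/97)^3 = +1. Now have (3/97).
97 ≡ 1 (mod 4), so quadratic reciprocity gives (3/97) = (97/3). Reduce: 97 ≡ 1 (mod 3). Now have (1/3).
(1/3) = 1. Collecting the sign factors: 1.
Product: (1)·(1) = 1.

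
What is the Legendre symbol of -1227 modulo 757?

(-1227 / 757)
  = (287 / 757)    [-1227 ≡ 287 mod 757]
  = (757 / 287)    [QR: 757 ≡ 1 mod 4, sign kept]
  = (183 / 287)    [757 ≡ 183 mod 287]
  = -(287 / 183)    [QR: both ≡ 3 mod 4, sign flips]
  = -(104 / 183)    [287 ≡ 104 mod 183]
  = -(13 / 183)    [183 ≡ 7 mod 8 ⇒ (2 / 183)^3 = +1]
  = -(183 / 13)    [QR: 13 ≡ 1 mod 4, sign kept]
  = -(1 / 13)    [183 ≡ 1 mod 13]
  = -1    [(1 / 13) = 1]

-1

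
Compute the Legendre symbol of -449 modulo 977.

-1

(-449|977)
  = (528|977)    [-449 ≡ 528 mod 977]
  = (33|977)    [977 ≡ 1 mod 8 ⇒ (2|977)^4 = +1]
  = (977|33)    [QR: 33 ≡ 1 mod 4, sign kept]
  = (20|33)    [977 ≡ 20 mod 33]
  = (5|33)    [33 ≡ 1 mod 8 ⇒ (2|33)^2 = +1]
  = (33|5)    [QR: 5 ≡ 1 mod 4, sign kept]
  = (3|5)    [33 ≡ 3 mod 5]
  = (5|3)    [QR: 5 ≡ 1 mod 4, sign kept]
  = (2|3)    [5 ≡ 2 mod 3]
  = -(1|3)    [3 ≡ 3 mod 8 ⇒ (2|3) = -1]
  = -1    [(1|3) = 1]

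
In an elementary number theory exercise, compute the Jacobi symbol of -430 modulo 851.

Pull out -1: (-430/851) = (-1/851)·(430/851). Since 851 ≡ 3 (mod 4), (-1/851) = -1. Now have -(430/851).
Factor out 2: 430 = 2·215. Since 851 ≡ 3 (mod 8), (2/851) = -1. Now have (215/851).
Both 215 ≡ 3 and 851 ≡ 3 (mod 4), so reciprocity gives (215/851) = -(851/215). Reduce: 851 ≡ 206 (mod 215). Now have -(206/215).
Factor out 2: 206 = 2·103. Since 215 ≡ 7 (mod 8), (2/215) = +1. Now have -(103/215).
Both 103 ≡ 3 and 215 ≡ 3 (mod 4), so reciprocity gives (103/215) = -(215/103). Reduce: 215 ≡ 9 (mod 103). Now have (9/103).
9 ≡ 1 (mod 4), so quadratic reciprocity gives (9/103) = (103/9). Reduce: 103 ≡ 4 (mod 9). Now have (4/9).
Factor out 2: 4 = 2^2. Since 9 ≡ 1 (mod 8), (2/9) = +1, and (2/9)^2 = +1. Now have (1/9).
(1/9) = 1. Collecting the sign factors: 1.

1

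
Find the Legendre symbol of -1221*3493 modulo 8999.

By multiplicativity, (-1221·3493 / 8999) = (-1221 / 8999)·(3493 / 8999).
First factor (-1221 / 8999):
(-1221 / 8999)
  = (7778 / 8999)    [-1221 ≡ 7778 mod 8999]
  = (3889 / 8999)    [8999 ≡ 7 mod 8 ⇒ (2 / 8999) = +1]
  = (8999 / 3889)    [QR: 3889 ≡ 1 mod 4, sign kept]
  = (1221 / 3889)    [8999 ≡ 1221 mod 3889]
  = (3889 / 1221)    [QR: 1221 ≡ 1 mod 4, sign kept]
  = (226 / 1221)    [3889 ≡ 226 mod 1221]
  = -(113 / 1221)    [1221 ≡ 5 mod 8 ⇒ (2 / 1221) = -1]
  = -(1221 / 113)    [QR: 113 ≡ 1 mod 4, sign kept]
  = -(91 / 113)    [1221 ≡ 91 mod 113]
  = -(113 / 91)    [QR: 113 ≡ 1 mod 4, sign kept]
  = -(22 / 91)    [113 ≡ 22 mod 91]
  = (11 / 91)    [91 ≡ 3 mod 8 ⇒ (2 / 91) = -1]
  = -(91 / 11)    [QR: both ≡ 3 mod 4, sign flips]
  = -(3 / 11)    [91 ≡ 3 mod 11]
  = (11 / 3)    [QR: both ≡ 3 mod 4, sign flips]
  = (2 / 3)    [11 ≡ 2 mod 3]
  = -(1 / 3)    [3 ≡ 3 mod 8 ⇒ (2 / 3) = -1]
  = -1    [(1 / 3) = 1]
Second factor (3493 / 8999):
(3493 / 8999)
  = (8999 / 3493)    [QR: 3493 ≡ 1 mod 4, sign kept]
  = (2013 / 3493)    [8999 ≡ 2013 mod 3493]
  = (3493 / 2013)    [QR: 2013 ≡ 1 mod 4, sign kept]
  = (1480 / 2013)    [3493 ≡ 1480 mod 2013]
  = -(185 / 2013)    [2013 ≡ 5 mod 8 ⇒ (2 / 2013)^3 = -1]
  = -(2013 / 185)    [QR: 185 ≡ 1 mod 4, sign kept]
  = -(163 / 185)    [2013 ≡ 163 mod 185]
  = -(185 / 163)    [QR: 185 ≡ 1 mod 4, sign kept]
  = -(22 / 163)    [185 ≡ 22 mod 163]
  = (11 / 163)    [163 ≡ 3 mod 8 ⇒ (2 / 163) = -1]
  = -(163 / 11)    [QR: both ≡ 3 mod 4, sign flips]
  = -(9 / 11)    [163 ≡ 9 mod 11]
  = -(11 / 9)    [QR: 9 ≡ 1 mod 4, sign kept]
  = -(2 / 9)    [11 ≡ 2 mod 9]
  = -(1 / 9)    [9 ≡ 1 mod 8 ⇒ (2 / 9) = +1]
  = -1    [(1 / 9) = 1]
Product: (-1)·(-1) = 1.

1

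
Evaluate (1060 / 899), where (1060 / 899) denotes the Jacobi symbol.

-1

(1060 / 899)
  = (161 / 899)    [1060 ≡ 161 mod 899]
  = (899 / 161)    [QR: 161 ≡ 1 mod 4, sign kept]
  = (94 / 161)    [899 ≡ 94 mod 161]
  = (47 / 161)    [161 ≡ 1 mod 8 ⇒ (2 / 161) = +1]
  = (161 / 47)    [QR: 161 ≡ 1 mod 4, sign kept]
  = (20 / 47)    [161 ≡ 20 mod 47]
  = (5 / 47)    [47 ≡ 7 mod 8 ⇒ (2 / 47)^2 = +1]
  = (47 / 5)    [QR: 5 ≡ 1 mod 4, sign kept]
  = (2 / 5)    [47 ≡ 2 mod 5]
  = -(1 / 5)    [5 ≡ 5 mod 8 ⇒ (2 / 5) = -1]
  = -1    [(1 / 5) = 1]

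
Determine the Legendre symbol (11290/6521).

-1

Reduce the numerator: 11290 ≡ 4769 (mod 6521), so (11290/6521) = (4769/6521).
4769 ≡ 1 (mod 4), so quadratic reciprocity gives (4769/6521) = (6521/4769). Reduce: 6521 ≡ 1752 (mod 4769). Now have (1752/4769).
Factor out 2: 1752 = 2^3·219. Since 4769 ≡ 1 (mod 8), (2/4769) = +1, and (2/4769)^3 = +1. Now have (219/4769).
4769 ≡ 1 (mod 4), so quadratic reciprocity gives (219/4769) = (4769/219). Reduce: 4769 ≡ 170 (mod 219). Now have (170/219).
Factor out 2: 170 = 2·85. Since 219 ≡ 3 (mod 8), (2/219) = -1. Now have -(85/219).
85 ≡ 1 (mod 4), so quadratic reciprocity gives (85/219) = (219/85). Reduce: 219 ≡ 49 (mod 85). Now have -(49/85).
49 ≡ 1 (mod 4), so quadratic reciprocity gives (49/85) = (85/49). Reduce: 85 ≡ 36 (mod 49). Now have -(36/49).
Factor out 2: 36 = 2^2·9. Since 49 ≡ 1 (mod 8), (2/49) = +1, and (2/49)^2 = +1. Now have -(9/49).
9 ≡ 1 (mod 4), so quadratic reciprocity gives (9/49) = (49/9). Reduce: 49 ≡ 4 (mod 9). Now have -(4/9).
Factor out 2: 4 = 2^2. Since 9 ≡ 1 (mod 8), (2/9) = +1, and (2/9)^2 = +1. Now have -(1/9).
(1/9) = 1. Collecting the sign factors: -1.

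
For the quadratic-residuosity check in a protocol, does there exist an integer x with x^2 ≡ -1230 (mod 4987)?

(-1230/4987)
  = -(1230/4987)    [4987 ≡ 3 mod 4 ⇒ (-1/4987) = -1]
  = (615/4987)    [4987 ≡ 3 mod 8 ⇒ (2/4987) = -1]
  = -(4987/615)    [QR: both ≡ 3 mod 4, sign flips]
  = -(67/615)    [4987 ≡ 67 mod 615]
  = (615/67)    [QR: both ≡ 3 mod 4, sign flips]
  = (12/67)    [615 ≡ 12 mod 67]
  = (3/67)    [67 ≡ 3 mod 8 ⇒ (2/67)^2 = +1]
  = -(67/3)    [QR: both ≡ 3 mod 4, sign flips]
  = -(1/3)    [67 ≡ 1 mod 3]
  = -1    [(1/3) = 1]
(-1230/4987) = -1, and 4987 is prime, so -1230 is not a quadratic residue mod 4987.

no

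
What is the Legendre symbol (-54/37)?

-1

(-54/37)
  = (54/37)    [37 ≡ 1 mod 4 ⇒ (-1/37) = +1]
  = (17/37)    [54 ≡ 17 mod 37]
  = (37/17)    [QR: 17 ≡ 1 mod 4, sign kept]
  = (3/17)    [37 ≡ 3 mod 17]
  = (17/3)    [QR: 17 ≡ 1 mod 4, sign kept]
  = (2/3)    [17 ≡ 2 mod 3]
  = -(1/3)    [3 ≡ 3 mod 8 ⇒ (2/3) = -1]
  = -1    [(1/3) = 1]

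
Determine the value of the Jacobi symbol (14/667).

Factor out 2: 14 = 2·7. Since 667 ≡ 3 (mod 8), (2/667) = -1. Now have -(7/667).
Both 7 ≡ 3 and 667 ≡ 3 (mod 4), so reciprocity gives (7/667) = -(667/7). Reduce: 667 ≡ 2 (mod 7). Now have (2/7).
Factor out 2: 2 = 2. Since 7 ≡ 7 (mod 8), (2/7) = +1. Now have (1/7).
(1/7) = 1. Collecting the sign factors: 1.

1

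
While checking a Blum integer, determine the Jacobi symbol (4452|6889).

1

(4452|6889)
  = (1113|6889)    [6889 ≡ 1 mod 8 ⇒ (2|6889)^2 = +1]
  = (6889|1113)    [QR: 1113 ≡ 1 mod 4, sign kept]
  = (211|1113)    [6889 ≡ 211 mod 1113]
  = (1113|211)    [QR: 1113 ≡ 1 mod 4, sign kept]
  = (58|211)    [1113 ≡ 58 mod 211]
  = -(29|211)    [211 ≡ 3 mod 8 ⇒ (2|211) = -1]
  = -(211|29)    [QR: 29 ≡ 1 mod 4, sign kept]
  = -(8|29)    [211 ≡ 8 mod 29]
  = (1|29)    [29 ≡ 5 mod 8 ⇒ (2|29)^3 = -1]
  = 1    [(1|29) = 1]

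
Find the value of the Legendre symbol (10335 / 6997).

(10335 / 6997)
  = (3338 / 6997)    [10335 ≡ 3338 mod 6997]
  = -(1669 / 6997)    [6997 ≡ 5 mod 8 ⇒ (2 / 6997) = -1]
  = -(6997 / 1669)    [QR: 1669 ≡ 1 mod 4, sign kept]
  = -(321 / 1669)    [6997 ≡ 321 mod 1669]
  = -(1669 / 321)    [QR: 321 ≡ 1 mod 4, sign kept]
  = -(64 / 321)    [1669 ≡ 64 mod 321]
  = -(1 / 321)    [321 ≡ 1 mod 8 ⇒ (2 / 321)^6 = +1]
  = -1    [(1 / 321) = 1]

-1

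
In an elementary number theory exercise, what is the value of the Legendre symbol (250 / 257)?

-1

(250 / 257)
  = (125 / 257)    [257 ≡ 1 mod 8 ⇒ (2 / 257) = +1]
  = (257 / 125)    [QR: 125 ≡ 1 mod 4, sign kept]
  = (7 / 125)    [257 ≡ 7 mod 125]
  = (125 / 7)    [QR: 125 ≡ 1 mod 4, sign kept]
  = (6 / 7)    [125 ≡ 6 mod 7]
  = (3 / 7)    [7 ≡ 7 mod 8 ⇒ (2 / 7) = +1]
  = -(7 / 3)    [QR: both ≡ 3 mod 4, sign flips]
  = -(1 / 3)    [7 ≡ 1 mod 3]
  = -1    [(1 / 3) = 1]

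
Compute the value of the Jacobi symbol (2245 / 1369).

Reduce the numerator: 2245 ≡ 876 (mod 1369), so (2245 / 1369) = (876 / 1369).
Factor out 2: 876 = 2^2·219. Since 1369 ≡ 1 (mod 8), (2 / 1369) = +1, and (2 / 1369)^2 = +1. Now have (219 / 1369).
1369 ≡ 1 (mod 4), so quadratic reciprocity gives (219 / 1369) = (1369 / 219). Reduce: 1369 ≡ 55 (mod 219). Now have (55 / 219).
Both 55 ≡ 3 and 219 ≡ 3 (mod 4), so reciprocity gives (55 / 219) = -(219 / 55). Reduce: 219 ≡ 54 (mod 55). Now have -(54 / 55).
Factor out 2: 54 = 2·27. Since 55 ≡ 7 (mod 8), (2 / 55) = +1. Now have -(27 / 55).
Both 27 ≡ 3 and 55 ≡ 3 (mod 4), so reciprocity gives (27 / 55) = -(55 / 27). Reduce: 55 ≡ 1 (mod 27). Now have (1 / 27).
(1 / 27) = 1. Collecting the sign factors: 1.

1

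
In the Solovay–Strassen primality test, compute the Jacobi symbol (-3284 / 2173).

Reduce the numerator: -3284 ≡ 1062 (mod 2173), so (-3284 / 2173) = (1062 / 2173).
Factor out 2: 1062 = 2·531. Since 2173 ≡ 5 (mod 8), (2 / 2173) = -1. Now have -(531 / 2173).
2173 ≡ 1 (mod 4), so quadratic reciprocity gives (531 / 2173) = (2173 / 531). Reduce: 2173 ≡ 49 (mod 531). Now have -(49 / 531).
49 ≡ 1 (mod 4), so quadratic reciprocity gives (49 / 531) = (531 / 49). Reduce: 531 ≡ 41 (mod 49). Now have -(41 / 49).
41 ≡ 1 (mod 4), so quadratic reciprocity gives (41 / 49) = (49 / 41). Reduce: 49 ≡ 8 (mod 41). Now have -(8 / 41).
Factor out 2: 8 = 2^3. Since 41 ≡ 1 (mod 8), (2 / 41) = +1, and (2 / 41)^3 = +1. Now have -(1 / 41).
(1 / 41) = 1. Collecting the sign factors: -1.

-1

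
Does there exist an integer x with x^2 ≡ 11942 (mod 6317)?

(11942/6317)
  = (5625/6317)    [11942 ≡ 5625 mod 6317]
  = (6317/5625)    [QR: 5625 ≡ 1 mod 4, sign kept]
  = (692/5625)    [6317 ≡ 692 mod 5625]
  = (173/5625)    [5625 ≡ 1 mod 8 ⇒ (2/5625)^2 = +1]
  = (5625/173)    [QR: 173 ≡ 1 mod 4, sign kept]
  = (89/173)    [5625 ≡ 89 mod 173]
  = (173/89)    [QR: 89 ≡ 1 mod 4, sign kept]
  = (84/89)    [173 ≡ 84 mod 89]
  = (21/89)    [89 ≡ 1 mod 8 ⇒ (2/89)^2 = +1]
  = (89/21)    [QR: 21 ≡ 1 mod 4, sign kept]
  = (5/21)    [89 ≡ 5 mod 21]
  = (21/5)    [QR: 5 ≡ 1 mod 4, sign kept]
  = (1/5)    [21 ≡ 1 mod 5]
  = 1    [(1/5) = 1]
The Legendre symbol is 1, so x^2 ≡ 11942 (mod 6317) has solution.

yes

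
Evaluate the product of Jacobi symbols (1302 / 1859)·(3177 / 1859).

By multiplicativity, (1302·3177 / 1859) = (1302 / 1859)·(3177 / 1859).
First factor (1302 / 1859):
Factor out 2: 1302 = 2·651. Since 1859 ≡ 3 (mod 8), (2 / 1859) = -1. Now have -(651 / 1859).
Both 651 ≡ 3 and 1859 ≡ 3 (mod 4), so reciprocity gives (651 / 1859) = -(1859 / 651). Reduce: 1859 ≡ 557 (mod 651). Now have (557 / 651).
557 ≡ 1 (mod 4), so quadratic reciprocity gives (557 / 651) = (651 / 557). Reduce: 651 ≡ 94 (mod 557). Now have (94 / 557).
Factor out 2: 94 = 2·47. Since 557 ≡ 5 (mod 8), (2 / 557) = -1. Now have -(47 / 557).
557 ≡ 1 (mod 4), so quadratic reciprocity gives (47 / 557) = (557 / 47). Reduce: 557 ≡ 40 (mod 47). Now have -(40 / 47).
Factor out 2: 40 = 2^3·5. Since 47 ≡ 7 (mod 8), (2 / 47) = +1, and (2 / 47)^3 = +1. Now have -(5 / 47).
5 ≡ 1 (mod 4), so quadratic reciprocity gives (5 / 47) = (47 / 5). Reduce: 47 ≡ 2 (mod 5). Now have -(2 / 5).
Factor out 2: 2 = 2. Since 5 ≡ 5 (mod 8), (2 / 5) = -1. Now have (1 / 5).
(1 / 5) = 1. Collecting the sign factors: 1.
Second factor (3177 / 1859):
Reduce the numerator: 3177 ≡ 1318 (mod 1859), so (3177 / 1859) = (1318 / 1859).
Factor out 2: 1318 = 2·659. Since 1859 ≡ 3 (mod 8), (2 / 1859) = -1. Now have -(659 / 1859).
Both 659 ≡ 3 and 1859 ≡ 3 (mod 4), so reciprocity gives (659 / 1859) = -(1859 / 659). Reduce: 1859 ≡ 541 (mod 659). Now have (541 / 659).
541 ≡ 1 (mod 4), so quadratic reciprocity gives (541 / 659) = (659 / 541). Reduce: 659 ≡ 118 (mod 541). Now have (118 / 541).
Factor out 2: 118 = 2·59. Since 541 ≡ 5 (mod 8), (2 / 541) = -1. Now have -(59 / 541).
541 ≡ 1 (mod 4), so quadratic reciprocity gives (59 / 541) = (541 / 59). Reduce: 541 ≡ 10 (mod 59). Now have -(10 / 59).
Factor out 2: 10 = 2·5. Since 59 ≡ 3 (mod 8), (2 / 59) = -1. Now have (5 / 59).
5 ≡ 1 (mod 4), so quadratic reciprocity gives (5 / 59) = (59 / 5). Reduce: 59 ≡ 4 (mod 5). Now have (4 / 5).
Factor out 2: 4 = 2^2. Since 5 ≡ 5 (mod 8), (2 / 5) = -1, and (2 / 5)^2 = +1. Now have (1 / 5).
(1 / 5) = 1. Collecting the sign factors: 1.
Product: (1)·(1) = 1.

1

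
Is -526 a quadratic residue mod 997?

no

(-526/997)
  = (471/997)    [-526 ≡ 471 mod 997]
  = (997/471)    [QR: 997 ≡ 1 mod 4, sign kept]
  = (55/471)    [997 ≡ 55 mod 471]
  = -(471/55)    [QR: both ≡ 3 mod 4, sign flips]
  = -(31/55)    [471 ≡ 31 mod 55]
  = (55/31)    [QR: both ≡ 3 mod 4, sign flips]
  = (24/31)    [55 ≡ 24 mod 31]
  = (3/31)    [31 ≡ 7 mod 8 ⇒ (2/31)^3 = +1]
  = -(31/3)    [QR: both ≡ 3 mod 4, sign flips]
  = -(1/3)    [31 ≡ 1 mod 3]
  = -1    [(1/3) = 1]
The Legendre symbol is -1, so x^2 ≡ -526 (mod 997) has no solution.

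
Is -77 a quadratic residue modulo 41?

yes

(-77|41)
  = (5|41)    [-77 ≡ 5 mod 41]
  = (41|5)    [QR: 5 ≡ 1 mod 4, sign kept]
  = (1|5)    [41 ≡ 1 mod 5]
  = 1    [(1|5) = 1]
The Legendre symbol is 1, so x^2 ≡ -77 (mod 41) has solution.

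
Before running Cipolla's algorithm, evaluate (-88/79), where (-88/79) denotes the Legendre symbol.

-1

(-88/79)
  = (70/79)    [-88 ≡ 70 mod 79]
  = (35/79)    [79 ≡ 7 mod 8 ⇒ (2/79) = +1]
  = -(79/35)    [QR: both ≡ 3 mod 4, sign flips]
  = -(9/35)    [79 ≡ 9 mod 35]
  = -(35/9)    [QR: 9 ≡ 1 mod 4, sign kept]
  = -(8/9)    [35 ≡ 8 mod 9]
  = -(1/9)    [9 ≡ 1 mod 8 ⇒ (2/9)^3 = +1]
  = -1    [(1/9) = 1]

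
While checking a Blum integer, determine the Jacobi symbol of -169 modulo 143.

(-169/143)
  = (117/143)    [-169 ≡ 117 mod 143]
  = (143/117)    [QR: 117 ≡ 1 mod 4, sign kept]
  = (26/117)    [143 ≡ 26 mod 117]
  = -(13/117)    [117 ≡ 5 mod 8 ⇒ (2/117) = -1]
  = -(117/13)    [QR: 13 ≡ 1 mod 4, sign kept]
  = -(0/13)    [117 ≡ 0 mod 13]
  = 0    [numerator 0, gcd > 1]

0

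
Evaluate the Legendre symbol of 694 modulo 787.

1

Factor out 2: 694 = 2·347. Since 787 ≡ 3 (mod 8), (2 / 787) = -1. Now have -(347 / 787).
Both 347 ≡ 3 and 787 ≡ 3 (mod 4), so reciprocity gives (347 / 787) = -(787 / 347). Reduce: 787 ≡ 93 (mod 347). Now have (93 / 347).
93 ≡ 1 (mod 4), so quadratic reciprocity gives (93 / 347) = (347 / 93). Reduce: 347 ≡ 68 (mod 93). Now have (68 / 93).
Factor out 2: 68 = 2^2·17. Since 93 ≡ 5 (mod 8), (2 / 93) = -1, and (2 / 93)^2 = +1. Now have (17 / 93).
17 ≡ 1 (mod 4), so quadratic reciprocity gives (17 / 93) = (93 / 17). Reduce: 93 ≡ 8 (mod 17). Now have (8 / 17).
Factor out 2: 8 = 2^3. Since 17 ≡ 1 (mod 8), (2 / 17) = +1, and (2 / 17)^3 = +1. Now have (1 / 17).
(1 / 17) = 1. Collecting the sign factors: 1.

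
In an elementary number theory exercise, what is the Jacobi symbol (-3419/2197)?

Pull out -1: (-3419/2197) = (-1/2197)·(3419/2197). Since 2197 ≡ 1 (mod 4), (-1/2197) = +1. Now have (3419/2197).
Reduce the numerator: 3419 ≡ 1222 (mod 2197), so (3419/2197) = (1222/2197).
Factor out 2: 1222 = 2·611. Since 2197 ≡ 5 (mod 8), (2/2197) = -1. Now have -(611/2197).
2197 ≡ 1 (mod 4), so quadratic reciprocity gives (611/2197) = (2197/611). Reduce: 2197 ≡ 364 (mod 611). Now have -(364/611).
Factor out 2: 364 = 2^2·91. Since 611 ≡ 3 (mod 8), (2/611) = -1, and (2/611)^2 = +1. Now have -(91/611).
Both 91 ≡ 3 and 611 ≡ 3 (mod 4), so reciprocity gives (91/611) = -(611/91). Reduce: 611 ≡ 65 (mod 91). Now have (65/91).
65 ≡ 1 (mod 4), so quadratic reciprocity gives (65/91) = (91/65). Reduce: 91 ≡ 26 (mod 65). Now have (26/65).
Factor out 2: 26 = 2·13. Since 65 ≡ 1 (mod 8), (2/65) = +1. Now have (13/65).
13 ≡ 1 (mod 4), so quadratic reciprocity gives (13/65) = (65/13). Reduce: 65 ≡ 0 (mod 13). Now have (0/13).
The numerator is now 0 with denominator 13 > 1: the symbol is 0.

0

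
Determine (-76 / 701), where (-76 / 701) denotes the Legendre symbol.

1

Pull out -1: (-76 / 701) = (-1 / 701)·(76 / 701). Since 701 ≡ 1 (mod 4), (-1 / 701) = +1. Now have (76 / 701).
Factor out 2: 76 = 2^2·19. Since 701 ≡ 5 (mod 8), (2 / 701) = -1, and (2 / 701)^2 = +1. Now have (19 / 701).
701 ≡ 1 (mod 4), so quadratic reciprocity gives (19 / 701) = (701 / 19). Reduce: 701 ≡ 17 (mod 19). Now have (17 / 19).
17 ≡ 1 (mod 4), so quadratic reciprocity gives (17 / 19) = (19 / 17). Reduce: 19 ≡ 2 (mod 17). Now have (2 / 17).
Factor out 2: 2 = 2. Since 17 ≡ 1 (mod 8), (2 / 17) = +1. Now have (1 / 17).
(1 / 17) = 1. Collecting the sign factors: 1.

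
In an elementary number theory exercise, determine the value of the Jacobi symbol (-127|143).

1

Reduce the numerator: -127 ≡ 16 (mod 143), so (-127|143) = (16|143).
Factor out 2: 16 = 2^4. Since 143 ≡ 7 (mod 8), (2|143) = +1, and (2|143)^4 = +1. Now have (1|143).
(1|143) = 1. Collecting the sign factors: 1.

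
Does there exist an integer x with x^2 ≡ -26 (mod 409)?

no

(-26|409)
  = (26|409)    [409 ≡ 1 mod 4 ⇒ (-1|409) = +1]
  = (13|409)    [409 ≡ 1 mod 8 ⇒ (2|409) = +1]
  = (409|13)    [QR: 13 ≡ 1 mod 4, sign kept]
  = (6|13)    [409 ≡ 6 mod 13]
  = -(3|13)    [13 ≡ 5 mod 8 ⇒ (2|13) = -1]
  = -(13|3)    [QR: 13 ≡ 1 mod 4, sign kept]
  = -(1|3)    [13 ≡ 1 mod 3]
  = -1    [(1|3) = 1]
(-26|409) = -1, and 409 is prime, so -26 is not a quadratic residue mod 409.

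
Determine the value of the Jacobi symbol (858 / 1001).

0

Factor out 2: 858 = 2·429. Since 1001 ≡ 1 (mod 8), (2 / 1001) = +1. Now have (429 / 1001).
429 ≡ 1 (mod 4), so quadratic reciprocity gives (429 / 1001) = (1001 / 429). Reduce: 1001 ≡ 143 (mod 429). Now have (143 / 429).
429 ≡ 1 (mod 4), so quadratic reciprocity gives (143 / 429) = (429 / 143). Reduce: 429 ≡ 0 (mod 143). Now have (0 / 143).
The numerator is now 0 with denominator 143 > 1: the symbol is 0.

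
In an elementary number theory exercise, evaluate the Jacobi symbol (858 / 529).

1

(858 / 529)
  = (329 / 529)    [858 ≡ 329 mod 529]
  = (529 / 329)    [QR: 329 ≡ 1 mod 4, sign kept]
  = (200 / 329)    [529 ≡ 200 mod 329]
  = (25 / 329)    [329 ≡ 1 mod 8 ⇒ (2 / 329)^3 = +1]
  = (329 / 25)    [QR: 25 ≡ 1 mod 4, sign kept]
  = (4 / 25)    [329 ≡ 4 mod 25]
  = (1 / 25)    [25 ≡ 1 mod 8 ⇒ (2 / 25)^2 = +1]
  = 1    [(1 / 25) = 1]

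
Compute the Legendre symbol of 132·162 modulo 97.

By multiplicativity, (132·162/97) = (132/97)·(162/97).
First factor (132/97):
(132/97)
  = (35/97)    [132 ≡ 35 mod 97]
  = (97/35)    [QR: 97 ≡ 1 mod 4, sign kept]
  = (27/35)    [97 ≡ 27 mod 35]
  = -(35/27)    [QR: both ≡ 3 mod 4, sign flips]
  = -(8/27)    [35 ≡ 8 mod 27]
  = (1/27)    [27 ≡ 3 mod 8 ⇒ (2/27)^3 = -1]
  = 1    [(1/27) = 1]
Second factor (162/97):
(162/97)
  = (65/97)    [162 ≡ 65 mod 97]
  = (97/65)    [QR: 65 ≡ 1 mod 4, sign kept]
  = (32/65)    [97 ≡ 32 mod 65]
  = (1/65)    [65 ≡ 1 mod 8 ⇒ (2/65)^5 = +1]
  = 1    [(1/65) = 1]
Product: (1)·(1) = 1.

1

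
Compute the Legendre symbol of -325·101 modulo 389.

-1

By multiplicativity, (-325·101|389) = (-325|389)·(101|389).
First factor (-325|389):
(-325|389)
  = (64|389)    [-325 ≡ 64 mod 389]
  = (1|389)    [389 ≡ 5 mod 8 ⇒ (2|389)^6 = +1]
  = 1    [(1|389) = 1]
Second factor (101|389):
(101|389)
  = (389|101)    [QR: 101 ≡ 1 mod 4, sign kept]
  = (86|101)    [389 ≡ 86 mod 101]
  = -(43|101)    [101 ≡ 5 mod 8 ⇒ (2|101) = -1]
  = -(101|43)    [QR: 101 ≡ 1 mod 4, sign kept]
  = -(15|43)    [101 ≡ 15 mod 43]
  = (43|15)    [QR: both ≡ 3 mod 4, sign flips]
  = (13|15)    [43 ≡ 13 mod 15]
  = (15|13)    [QR: 13 ≡ 1 mod 4, sign kept]
  = (2|13)    [15 ≡ 2 mod 13]
  = -(1|13)    [13 ≡ 5 mod 8 ⇒ (2|13) = -1]
  = -1    [(1|13) = 1]
Product: (1)·(-1) = -1.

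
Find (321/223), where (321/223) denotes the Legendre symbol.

1

(321/223)
  = (98/223)    [321 ≡ 98 mod 223]
  = (49/223)    [223 ≡ 7 mod 8 ⇒ (2/223) = +1]
  = (223/49)    [QR: 49 ≡ 1 mod 4, sign kept]
  = (27/49)    [223 ≡ 27 mod 49]
  = (49/27)    [QR: 49 ≡ 1 mod 4, sign kept]
  = (22/27)    [49 ≡ 22 mod 27]
  = -(11/27)    [27 ≡ 3 mod 8 ⇒ (2/27) = -1]
  = (27/11)    [QR: both ≡ 3 mod 4, sign flips]
  = (5/11)    [27 ≡ 5 mod 11]
  = (11/5)    [QR: 5 ≡ 1 mod 4, sign kept]
  = (1/5)    [11 ≡ 1 mod 5]
  = 1    [(1/5) = 1]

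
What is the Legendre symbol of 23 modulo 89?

-1

89 ≡ 1 (mod 4), so quadratic reciprocity gives (23|89) = (89|23). Reduce: 89 ≡ 20 (mod 23). Now have (20|23).
Factor out 2: 20 = 2^2·5. Since 23 ≡ 7 (mod 8), (2|23) = +1, and (2|23)^2 = +1. Now have (5|23).
5 ≡ 1 (mod 4), so quadratic reciprocity gives (5|23) = (23|5). Reduce: 23 ≡ 3 (mod 5). Now have (3|5).
5 ≡ 1 (mod 4), so quadratic reciprocity gives (3|5) = (5|3). Reduce: 5 ≡ 2 (mod 3). Now have (2|3).
Factor out 2: 2 = 2. Since 3 ≡ 3 (mod 8), (2|3) = -1. Now have -(1|3).
(1|3) = 1. Collecting the sign factors: -1.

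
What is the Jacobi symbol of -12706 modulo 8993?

-1

(-12706|8993)
  = (5280|8993)    [-12706 ≡ 5280 mod 8993]
  = (165|8993)    [8993 ≡ 1 mod 8 ⇒ (2|8993)^5 = +1]
  = (8993|165)    [QR: 165 ≡ 1 mod 4, sign kept]
  = (83|165)    [8993 ≡ 83 mod 165]
  = (165|83)    [QR: 165 ≡ 1 mod 4, sign kept]
  = (82|83)    [165 ≡ 82 mod 83]
  = -(41|83)    [83 ≡ 3 mod 8 ⇒ (2|83) = -1]
  = -(83|41)    [QR: 41 ≡ 1 mod 4, sign kept]
  = -(1|41)    [83 ≡ 1 mod 41]
  = -1    [(1|41) = 1]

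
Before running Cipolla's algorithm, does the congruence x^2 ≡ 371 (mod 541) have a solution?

(371|541)
  = (541|371)    [QR: 541 ≡ 1 mod 4, sign kept]
  = (170|371)    [541 ≡ 170 mod 371]
  = -(85|371)    [371 ≡ 3 mod 8 ⇒ (2|371) = -1]
  = -(371|85)    [QR: 85 ≡ 1 mod 4, sign kept]
  = -(31|85)    [371 ≡ 31 mod 85]
  = -(85|31)    [QR: 85 ≡ 1 mod 4, sign kept]
  = -(23|31)    [85 ≡ 23 mod 31]
  = (31|23)    [QR: both ≡ 3 mod 4, sign flips]
  = (8|23)    [31 ≡ 8 mod 23]
  = (1|23)    [23 ≡ 7 mod 8 ⇒ (2|23)^3 = +1]
  = 1    [(1|23) = 1]
(371|541) = 1, and 541 is prime, so 371 is a quadratic residue mod 541.

yes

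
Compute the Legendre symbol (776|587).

1

(776|587)
  = (189|587)    [776 ≡ 189 mod 587]
  = (587|189)    [QR: 189 ≡ 1 mod 4, sign kept]
  = (20|189)    [587 ≡ 20 mod 189]
  = (5|189)    [189 ≡ 5 mod 8 ⇒ (2|189)^2 = +1]
  = (189|5)    [QR: 5 ≡ 1 mod 4, sign kept]
  = (4|5)    [189 ≡ 4 mod 5]
  = (1|5)    [5 ≡ 5 mod 8 ⇒ (2|5)^2 = +1]
  = 1    [(1|5) = 1]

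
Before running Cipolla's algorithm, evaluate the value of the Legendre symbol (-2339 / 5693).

Reduce the numerator: -2339 ≡ 3354 (mod 5693), so (-2339 / 5693) = (3354 / 5693).
Factor out 2: 3354 = 2·1677. Since 5693 ≡ 5 (mod 8), (2 / 5693) = -1. Now have -(1677 / 5693).
1677 ≡ 1 (mod 4), so quadratic reciprocity gives (1677 / 5693) = (5693 / 1677). Reduce: 5693 ≡ 662 (mod 1677). Now have -(662 / 1677).
Factor out 2: 662 = 2·331. Since 1677 ≡ 5 (mod 8), (2 / 1677) = -1. Now have (331 / 1677).
1677 ≡ 1 (mod 4), so quadratic reciprocity gives (331 / 1677) = (1677 / 331). Reduce: 1677 ≡ 22 (mod 331). Now have (22 / 331).
Factor out 2: 22 = 2·11. Since 331 ≡ 3 (mod 8), (2 / 331) = -1. Now have -(11 / 331).
Both 11 ≡ 3 and 331 ≡ 3 (mod 4), so reciprocity gives (11 / 331) = -(331 / 11). Reduce: 331 ≡ 1 (mod 11). Now have (1 / 11).
(1 / 11) = 1. Collecting the sign factors: 1.

1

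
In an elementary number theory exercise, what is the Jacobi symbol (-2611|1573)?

Reduce the numerator: -2611 ≡ 535 (mod 1573), so (-2611|1573) = (535|1573).
1573 ≡ 1 (mod 4), so quadratic reciprocity gives (535|1573) = (1573|535). Reduce: 1573 ≡ 503 (mod 535). Now have (503|535).
Both 503 ≡ 3 and 535 ≡ 3 (mod 4), so reciprocity gives (503|535) = -(535|503). Reduce: 535 ≡ 32 (mod 503). Now have -(32|503).
Factor out 2: 32 = 2^5. Since 503 ≡ 7 (mod 8), (2|503) = +1, and (2|503)^5 = +1. Now have -(1|503).
(1|503) = 1. Collecting the sign factors: -1.

-1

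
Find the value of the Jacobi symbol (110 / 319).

0

Factor out 2: 110 = 2·55. Since 319 ≡ 7 (mod 8), (2 / 319) = +1. Now have (55 / 319).
Both 55 ≡ 3 and 319 ≡ 3 (mod 4), so reciprocity gives (55 / 319) = -(319 / 55). Reduce: 319 ≡ 44 (mod 55). Now have -(44 / 55).
Factor out 2: 44 = 2^2·11. Since 55 ≡ 7 (mod 8), (2 / 55) = +1, and (2 / 55)^2 = +1. Now have -(11 / 55).
Both 11 ≡ 3 and 55 ≡ 3 (mod 4), so reciprocity gives (11 / 55) = -(55 / 11). Reduce: 55 ≡ 0 (mod 11). Now have (0 / 11).
The numerator is now 0 with denominator 11 > 1: the symbol is 0.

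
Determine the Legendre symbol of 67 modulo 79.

1

Both 67 ≡ 3 and 79 ≡ 3 (mod 4), so reciprocity gives (67/79) = -(79/67). Reduce: 79 ≡ 12 (mod 67). Now have -(12/67).
Factor out 2: 12 = 2^2·3. Since 67 ≡ 3 (mod 8), (2/67) = -1, and (2/67)^2 = +1. Now have -(3/67).
Both 3 ≡ 3 and 67 ≡ 3 (mod 4), so reciprocity gives (3/67) = -(67/3). Reduce: 67 ≡ 1 (mod 3). Now have (1/3).
(1/3) = 1. Collecting the sign factors: 1.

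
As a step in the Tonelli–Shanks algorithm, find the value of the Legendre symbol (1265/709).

-1

(1265/709)
  = (556/709)    [1265 ≡ 556 mod 709]
  = (139/709)    [709 ≡ 5 mod 8 ⇒ (2/709)^2 = +1]
  = (709/139)    [QR: 709 ≡ 1 mod 4, sign kept]
  = (14/139)    [709 ≡ 14 mod 139]
  = -(7/139)    [139 ≡ 3 mod 8 ⇒ (2/139) = -1]
  = (139/7)    [QR: both ≡ 3 mod 4, sign flips]
  = (6/7)    [139 ≡ 6 mod 7]
  = (3/7)    [7 ≡ 7 mod 8 ⇒ (2/7) = +1]
  = -(7/3)    [QR: both ≡ 3 mod 4, sign flips]
  = -(1/3)    [7 ≡ 1 mod 3]
  = -1    [(1/3) = 1]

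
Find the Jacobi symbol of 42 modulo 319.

1

(42/319)
  = (21/319)    [319 ≡ 7 mod 8 ⇒ (2/319) = +1]
  = (319/21)    [QR: 21 ≡ 1 mod 4, sign kept]
  = (4/21)    [319 ≡ 4 mod 21]
  = (1/21)    [21 ≡ 5 mod 8 ⇒ (2/21)^2 = +1]
  = 1    [(1/21) = 1]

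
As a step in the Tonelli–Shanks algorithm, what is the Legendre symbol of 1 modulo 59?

(1/59) = 1. Collecting the sign factors: 1.

1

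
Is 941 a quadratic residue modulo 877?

yes

Reduce the numerator: 941 ≡ 64 (mod 877), so (941/877) = (64/877).
Factor out 2: 64 = 2^6. Since 877 ≡ 5 (mod 8), (2/877) = -1, and (2/877)^6 = +1. Now have (1/877).
(1/877) = 1. Collecting the sign factors: 1.
The Legendre symbol is 1, so x^2 ≡ 941 (mod 877) has solution.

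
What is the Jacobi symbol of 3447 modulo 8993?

1

8993 ≡ 1 (mod 4), so quadratic reciprocity gives (3447/8993) = (8993/3447). Reduce: 8993 ≡ 2099 (mod 3447). Now have (2099/3447).
Both 2099 ≡ 3 and 3447 ≡ 3 (mod 4), so reciprocity gives (2099/3447) = -(3447/2099). Reduce: 3447 ≡ 1348 (mod 2099). Now have -(1348/2099).
Factor out 2: 1348 = 2^2·337. Since 2099 ≡ 3 (mod 8), (2/2099) = -1, and (2/2099)^2 = +1. Now have -(337/2099).
337 ≡ 1 (mod 4), so quadratic reciprocity gives (337/2099) = (2099/337). Reduce: 2099 ≡ 77 (mod 337). Now have -(77/337).
77 ≡ 1 (mod 4), so quadratic reciprocity gives (77/337) = (337/77). Reduce: 337 ≡ 29 (mod 77). Now have -(29/77).
29 ≡ 1 (mod 4), so quadratic reciprocity gives (29/77) = (77/29). Reduce: 77 ≡ 19 (mod 29). Now have -(19/29).
29 ≡ 1 (mod 4), so quadratic reciprocity gives (19/29) = (29/19). Reduce: 29 ≡ 10 (mod 19). Now have -(10/19).
Factor out 2: 10 = 2·5. Since 19 ≡ 3 (mod 8), (2/19) = -1. Now have (5/19).
5 ≡ 1 (mod 4), so quadratic reciprocity gives (5/19) = (19/5). Reduce: 19 ≡ 4 (mod 5). Now have (4/5).
Factor out 2: 4 = 2^2. Since 5 ≡ 5 (mod 8), (2/5) = -1, and (2/5)^2 = +1. Now have (1/5).
(1/5) = 1. Collecting the sign factors: 1.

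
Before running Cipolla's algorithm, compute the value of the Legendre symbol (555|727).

(555|727)
  = -(727|555)    [QR: both ≡ 3 mod 4, sign flips]
  = -(172|555)    [727 ≡ 172 mod 555]
  = -(43|555)    [555 ≡ 3 mod 8 ⇒ (2|555)^2 = +1]
  = (555|43)    [QR: both ≡ 3 mod 4, sign flips]
  = (39|43)    [555 ≡ 39 mod 43]
  = -(43|39)    [QR: both ≡ 3 mod 4, sign flips]
  = -(4|39)    [43 ≡ 4 mod 39]
  = -(1|39)    [39 ≡ 7 mod 8 ⇒ (2|39)^2 = +1]
  = -1    [(1|39) = 1]

-1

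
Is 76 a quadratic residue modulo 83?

Factor out 2: 76 = 2^2·19. Since 83 ≡ 3 (mod 8), (2/83) = -1, and (2/83)^2 = +1. Now have (19/83).
Both 19 ≡ 3 and 83 ≡ 3 (mod 4), so reciprocity gives (19/83) = -(83/19). Reduce: 83 ≡ 7 (mod 19). Now have -(7/19).
Both 7 ≡ 3 and 19 ≡ 3 (mod 4), so reciprocity gives (7/19) = -(19/7). Reduce: 19 ≡ 5 (mod 7). Now have (5/7).
5 ≡ 1 (mod 4), so quadratic reciprocity gives (5/7) = (7/5). Reduce: 7 ≡ 2 (mod 5). Now have (2/5).
Factor out 2: 2 = 2. Since 5 ≡ 5 (mod 8), (2/5) = -1. Now have -(1/5).
(1/5) = 1. Collecting the sign factors: -1.
The Legendre symbol is -1, so x^2 ≡ 76 (mod 83) has no solution.

no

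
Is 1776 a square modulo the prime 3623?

yes

(1776/3623)
  = (111/3623)    [3623 ≡ 7 mod 8 ⇒ (2/3623)^4 = +1]
  = -(3623/111)    [QR: both ≡ 3 mod 4, sign flips]
  = -(71/111)    [3623 ≡ 71 mod 111]
  = (111/71)    [QR: both ≡ 3 mod 4, sign flips]
  = (40/71)    [111 ≡ 40 mod 71]
  = (5/71)    [71 ≡ 7 mod 8 ⇒ (2/71)^3 = +1]
  = (71/5)    [QR: 5 ≡ 1 mod 4, sign kept]
  = (1/5)    [71 ≡ 1 mod 5]
  = 1    [(1/5) = 1]
The Legendre symbol is 1, so x^2 ≡ 1776 (mod 3623) has solution.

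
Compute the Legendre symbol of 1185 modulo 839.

Reduce the numerator: 1185 ≡ 346 (mod 839), so (1185/839) = (346/839).
Factor out 2: 346 = 2·173. Since 839 ≡ 7 (mod 8), (2/839) = +1. Now have (173/839).
173 ≡ 1 (mod 4), so quadratic reciprocity gives (173/839) = (839/173). Reduce: 839 ≡ 147 (mod 173). Now have (147/173).
173 ≡ 1 (mod 4), so quadratic reciprocity gives (147/173) = (173/147). Reduce: 173 ≡ 26 (mod 147). Now have (26/147).
Factor out 2: 26 = 2·13. Since 147 ≡ 3 (mod 8), (2/147) = -1. Now have -(13/147).
13 ≡ 1 (mod 4), so quadratic reciprocity gives (13/147) = (147/13). Reduce: 147 ≡ 4 (mod 13). Now have -(4/13).
Factor out 2: 4 = 2^2. Since 13 ≡ 5 (mod 8), (2/13) = -1, and (2/13)^2 = +1. Now have -(1/13).
(1/13) = 1. Collecting the sign factors: -1.

-1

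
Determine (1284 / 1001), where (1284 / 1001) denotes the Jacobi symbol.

(1284 / 1001)
  = (283 / 1001)    [1284 ≡ 283 mod 1001]
  = (1001 / 283)    [QR: 1001 ≡ 1 mod 4, sign kept]
  = (152 / 283)    [1001 ≡ 152 mod 283]
  = -(19 / 283)    [283 ≡ 3 mod 8 ⇒ (2 / 283)^3 = -1]
  = (283 / 19)    [QR: both ≡ 3 mod 4, sign flips]
  = (17 / 19)    [283 ≡ 17 mod 19]
  = (19 / 17)    [QR: 17 ≡ 1 mod 4, sign kept]
  = (2 / 17)    [19 ≡ 2 mod 17]
  = (1 / 17)    [17 ≡ 1 mod 8 ⇒ (2 / 17) = +1]
  = 1    [(1 / 17) = 1]

1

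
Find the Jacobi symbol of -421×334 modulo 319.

-1

By multiplicativity, (-421·334/319) = (-421/319)·(334/319).
First factor (-421/319):
Pull out -1: (-421/319) = (-1/319)·(421/319). Since 319 ≡ 3 (mod 4), (-1/319) = -1. Now have -(421/319).
Reduce the numerator: 421 ≡ 102 (mod 319), so (421/319) = (102/319).
Factor out 2: 102 = 2·51. Since 319 ≡ 7 (mod 8), (2/319) = +1. Now have -(51/319).
Both 51 ≡ 3 and 319 ≡ 3 (mod 4), so reciprocity gives (51/319) = -(319/51). Reduce: 319 ≡ 13 (mod 51). Now have (13/51).
13 ≡ 1 (mod 4), so quadratic reciprocity gives (13/51) = (51/13). Reduce: 51 ≡ 12 (mod 13). Now have (12/13).
Factor out 2: 12 = 2^2·3. Since 13 ≡ 5 (mod 8), (2/13) = -1, and (2/13)^2 = +1. Now have (3/13).
13 ≡ 1 (mod 4), so quadratic reciprocity gives (3/13) = (13/3). Reduce: 13 ≡ 1 (mod 3). Now have (1/3).
(1/3) = 1. Collecting the sign factors: 1.
Second factor (334/319):
Reduce the numerator: 334 ≡ 15 (mod 319), so (334/319) = (15/319).
Both 15 ≡ 3 and 319 ≡ 3 (mod 4), so reciprocity gives (15/319) = -(319/15). Reduce: 319 ≡ 4 (mod 15). Now have -(4/15).
Factor out 2: 4 = 2^2. Since 15 ≡ 7 (mod 8), (2/15) = +1, and (2/15)^2 = +1. Now have -(1/15).
(1/15) = 1. Collecting the sign factors: -1.
Product: (1)·(-1) = -1.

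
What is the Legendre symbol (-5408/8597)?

(-5408/8597)
  = (5408/8597)    [8597 ≡ 1 mod 4 ⇒ (-1/8597) = +1]
  = -(169/8597)    [8597 ≡ 5 mod 8 ⇒ (2/8597)^5 = -1]
  = -(8597/169)    [QR: 169 ≡ 1 mod 4, sign kept]
  = -(147/169)    [8597 ≡ 147 mod 169]
  = -(169/147)    [QR: 169 ≡ 1 mod 4, sign kept]
  = -(22/147)    [169 ≡ 22 mod 147]
  = (11/147)    [147 ≡ 3 mod 8 ⇒ (2/147) = -1]
  = -(147/11)    [QR: both ≡ 3 mod 4, sign flips]
  = -(4/11)    [147 ≡ 4 mod 11]
  = -(1/11)    [11 ≡ 3 mod 8 ⇒ (2/11)^2 = +1]
  = -1    [(1/11) = 1]

-1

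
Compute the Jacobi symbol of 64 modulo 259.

1

(64/259)
  = (1/259)    [259 ≡ 3 mod 8 ⇒ (2/259)^6 = +1]
  = 1    [(1/259) = 1]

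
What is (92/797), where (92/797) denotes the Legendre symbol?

(92/797)
  = (23/797)    [797 ≡ 5 mod 8 ⇒ (2/797)^2 = +1]
  = (797/23)    [QR: 797 ≡ 1 mod 4, sign kept]
  = (15/23)    [797 ≡ 15 mod 23]
  = -(23/15)    [QR: both ≡ 3 mod 4, sign flips]
  = -(8/15)    [23 ≡ 8 mod 15]
  = -(1/15)    [15 ≡ 7 mod 8 ⇒ (2/15)^3 = +1]
  = -1    [(1/15) = 1]

-1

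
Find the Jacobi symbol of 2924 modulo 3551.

-1

(2924/3551)
  = (731/3551)    [3551 ≡ 7 mod 8 ⇒ (2/3551)^2 = +1]
  = -(3551/731)    [QR: both ≡ 3 mod 4, sign flips]
  = -(627/731)    [3551 ≡ 627 mod 731]
  = (731/627)    [QR: both ≡ 3 mod 4, sign flips]
  = (104/627)    [731 ≡ 104 mod 627]
  = -(13/627)    [627 ≡ 3 mod 8 ⇒ (2/627)^3 = -1]
  = -(627/13)    [QR: 13 ≡ 1 mod 4, sign kept]
  = -(3/13)    [627 ≡ 3 mod 13]
  = -(13/3)    [QR: 13 ≡ 1 mod 4, sign kept]
  = -(1/3)    [13 ≡ 1 mod 3]
  = -1    [(1/3) = 1]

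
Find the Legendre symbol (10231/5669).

1

Reduce the numerator: 10231 ≡ 4562 (mod 5669), so (10231/5669) = (4562/5669).
Factor out 2: 4562 = 2·2281. Since 5669 ≡ 5 (mod 8), (2/5669) = -1. Now have -(2281/5669).
2281 ≡ 1 (mod 4), so quadratic reciprocity gives (2281/5669) = (5669/2281). Reduce: 5669 ≡ 1107 (mod 2281). Now have -(1107/2281).
2281 ≡ 1 (mod 4), so quadratic reciprocity gives (1107/2281) = (2281/1107). Reduce: 2281 ≡ 67 (mod 1107). Now have -(67/1107).
Both 67 ≡ 3 and 1107 ≡ 3 (mod 4), so reciprocity gives (67/1107) = -(1107/67). Reduce: 1107 ≡ 35 (mod 67). Now have (35/67).
Both 35 ≡ 3 and 67 ≡ 3 (mod 4), so reciprocity gives (35/67) = -(67/35). Reduce: 67 ≡ 32 (mod 35). Now have -(32/35).
Factor out 2: 32 = 2^5. Since 35 ≡ 3 (mod 8), (2/35) = -1, and (2/35)^5 = -1. Now have (1/35).
(1/35) = 1. Collecting the sign factors: 1.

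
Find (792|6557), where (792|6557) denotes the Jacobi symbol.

Factor out 2: 792 = 2^3·99. Since 6557 ≡ 5 (mod 8), (2|6557) = -1, and (2|6557)^3 = -1. Now have -(99|6557).
6557 ≡ 1 (mod 4), so quadratic reciprocity gives (99|6557) = (6557|99). Reduce: 6557 ≡ 23 (mod 99). Now have -(23|99).
Both 23 ≡ 3 and 99 ≡ 3 (mod 4), so reciprocity gives (23|99) = -(99|23). Reduce: 99 ≡ 7 (mod 23). Now have (7|23).
Both 7 ≡ 3 and 23 ≡ 3 (mod 4), so reciprocity gives (7|23) = -(23|7). Reduce: 23 ≡ 2 (mod 7). Now have -(2|7).
Factor out 2: 2 = 2. Since 7 ≡ 7 (mod 8), (2|7) = +1. Now have -(1|7).
(1|7) = 1. Collecting the sign factors: -1.

-1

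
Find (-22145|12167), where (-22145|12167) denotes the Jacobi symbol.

1

Pull out -1: (-22145|12167) = (-1|12167)·(22145|12167). Since 12167 ≡ 3 (mod 4), (-1|12167) = -1. Now have -(22145|12167).
Reduce the numerator: 22145 ≡ 9978 (mod 12167), so (22145|12167) = (9978|12167).
Factor out 2: 9978 = 2·4989. Since 12167 ≡ 7 (mod 8), (2|12167) = +1. Now have -(4989|12167).
4989 ≡ 1 (mod 4), so quadratic reciprocity gives (4989|12167) = (12167|4989). Reduce: 12167 ≡ 2189 (mod 4989). Now have -(2189|4989).
2189 ≡ 1 (mod 4), so quadratic reciprocity gives (2189|4989) = (4989|2189). Reduce: 4989 ≡ 611 (mod 2189). Now have -(611|2189).
2189 ≡ 1 (mod 4), so quadratic reciprocity gives (611|2189) = (2189|611). Reduce: 2189 ≡ 356 (mod 611). Now have -(356|611).
Factor out 2: 356 = 2^2·89. Since 611 ≡ 3 (mod 8), (2|611) = -1, and (2|611)^2 = +1. Now have -(89|611).
89 ≡ 1 (mod 4), so quadratic reciprocity gives (89|611) = (611|89). Reduce: 611 ≡ 77 (mod 89). Now have -(77|89).
77 ≡ 1 (mod 4), so quadratic reciprocity gives (77|89) = (89|77). Reduce: 89 ≡ 12 (mod 77). Now have -(12|77).
Factor out 2: 12 = 2^2·3. Since 77 ≡ 5 (mod 8), (2|77) = -1, and (2|77)^2 = +1. Now have -(3|77).
77 ≡ 1 (mod 4), so quadratic reciprocity gives (3|77) = (77|3). Reduce: 77 ≡ 2 (mod 3). Now have -(2|3).
Factor out 2: 2 = 2. Since 3 ≡ 3 (mod 8), (2|3) = -1. Now have (1|3).
(1|3) = 1. Collecting the sign factors: 1.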